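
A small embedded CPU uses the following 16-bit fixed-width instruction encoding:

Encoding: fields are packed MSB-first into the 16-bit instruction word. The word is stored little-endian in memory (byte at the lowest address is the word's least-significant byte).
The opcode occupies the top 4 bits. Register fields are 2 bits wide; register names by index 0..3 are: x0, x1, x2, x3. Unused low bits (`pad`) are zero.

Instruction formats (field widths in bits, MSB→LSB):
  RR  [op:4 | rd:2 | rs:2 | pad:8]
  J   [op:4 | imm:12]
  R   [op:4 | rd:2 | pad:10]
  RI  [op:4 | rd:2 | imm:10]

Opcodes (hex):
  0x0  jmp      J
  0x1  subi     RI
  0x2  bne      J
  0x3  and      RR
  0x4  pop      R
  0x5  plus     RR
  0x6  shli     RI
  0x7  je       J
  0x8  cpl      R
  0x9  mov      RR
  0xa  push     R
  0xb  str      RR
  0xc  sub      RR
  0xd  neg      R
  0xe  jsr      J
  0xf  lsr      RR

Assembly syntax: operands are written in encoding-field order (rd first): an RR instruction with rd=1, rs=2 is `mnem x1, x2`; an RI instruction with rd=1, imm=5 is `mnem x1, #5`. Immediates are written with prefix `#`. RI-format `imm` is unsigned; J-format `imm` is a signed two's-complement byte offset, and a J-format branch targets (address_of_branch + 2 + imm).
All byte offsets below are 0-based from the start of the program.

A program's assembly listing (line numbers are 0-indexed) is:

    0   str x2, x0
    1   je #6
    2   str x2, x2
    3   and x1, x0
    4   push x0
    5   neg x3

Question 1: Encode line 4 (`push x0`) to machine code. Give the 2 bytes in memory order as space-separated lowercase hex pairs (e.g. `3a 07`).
line 4 (push): pack op=0xa:4|rd=0:2|pad=0:10 = 0xa000; little→ 00 a0

00 a0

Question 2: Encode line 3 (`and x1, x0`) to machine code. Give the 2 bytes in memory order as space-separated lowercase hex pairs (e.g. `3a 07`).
line 3 (and): pack op=0x3:4|rd=1:2|rs=0:2|pad=0:8 = 0x3400; little→ 00 34

00 34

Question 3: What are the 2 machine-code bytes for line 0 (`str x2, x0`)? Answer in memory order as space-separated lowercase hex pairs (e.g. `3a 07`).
L0: str op=0xb:4|rd=2:2|rs=0:2|pad=0:8 ⇒ 0xb800 ⇒ little 00 b8

00 b8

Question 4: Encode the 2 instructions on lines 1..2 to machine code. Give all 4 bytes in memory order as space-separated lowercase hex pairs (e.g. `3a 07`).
06 70 00 ba

1. je fields op=0x7:4|imm=6:12 → word 7006h → 06 70
2. str fields op=0xb:4|rd=2:2|rs=2:2|pad=0:8 → word ba00h → 00 ba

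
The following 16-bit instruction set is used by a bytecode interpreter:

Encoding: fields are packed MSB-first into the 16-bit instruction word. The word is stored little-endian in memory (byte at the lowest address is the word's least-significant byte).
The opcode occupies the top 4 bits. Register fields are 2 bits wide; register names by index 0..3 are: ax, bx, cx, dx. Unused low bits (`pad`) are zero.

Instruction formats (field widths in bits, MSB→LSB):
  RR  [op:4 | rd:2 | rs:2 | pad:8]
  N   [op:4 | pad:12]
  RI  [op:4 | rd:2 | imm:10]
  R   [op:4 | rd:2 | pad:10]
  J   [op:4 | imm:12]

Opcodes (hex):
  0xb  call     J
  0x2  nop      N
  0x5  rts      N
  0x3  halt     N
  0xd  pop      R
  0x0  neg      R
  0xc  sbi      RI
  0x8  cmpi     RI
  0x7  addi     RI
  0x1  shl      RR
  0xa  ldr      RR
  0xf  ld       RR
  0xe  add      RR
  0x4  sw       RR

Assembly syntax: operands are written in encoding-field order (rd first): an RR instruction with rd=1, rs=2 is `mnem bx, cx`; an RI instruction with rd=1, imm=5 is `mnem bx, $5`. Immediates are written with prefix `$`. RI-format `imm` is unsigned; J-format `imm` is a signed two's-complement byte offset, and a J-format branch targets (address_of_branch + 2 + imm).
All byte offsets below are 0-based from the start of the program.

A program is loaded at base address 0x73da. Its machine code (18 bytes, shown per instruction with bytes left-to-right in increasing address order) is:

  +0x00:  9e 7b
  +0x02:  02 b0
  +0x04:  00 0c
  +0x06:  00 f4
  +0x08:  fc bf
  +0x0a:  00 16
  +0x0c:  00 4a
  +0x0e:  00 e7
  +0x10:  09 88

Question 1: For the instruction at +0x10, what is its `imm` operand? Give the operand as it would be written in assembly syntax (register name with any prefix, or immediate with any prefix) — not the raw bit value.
$9

+0x10: 09 88 ⇒ word 0x8809 (little)
  top 4b → 0x8 → cmpi [RI]
  [11:10] rd=2 = cx
  [9:0] imm=9 = $9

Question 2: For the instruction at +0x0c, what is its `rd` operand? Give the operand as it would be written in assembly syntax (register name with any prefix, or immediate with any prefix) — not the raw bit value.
off 0x0c: read 00 4a as little → 0x4a00
  opcode bits[15:12]=0x4: sw/RR
  rd: (w>>10)&0x3=0x2 → cx
  rs: (w>>8)&0x3=0x2 → cx

cx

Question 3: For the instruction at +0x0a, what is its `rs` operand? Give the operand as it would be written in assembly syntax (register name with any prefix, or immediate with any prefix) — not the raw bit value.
@+0a  little-endian(00 16) = 0x1600
  top 4b → 0x1 → shl [RR]
  rd@[11:10]=0x1 ⇒ bx
  rs@[9:8]=0x2 ⇒ cx

cx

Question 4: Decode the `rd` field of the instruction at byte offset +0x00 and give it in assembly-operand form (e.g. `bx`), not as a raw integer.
@+00  little-endian(9e 7b) = 0x7b9e
  opcode bits[15:12]=0x7: addi/RI
  rd@[11:10]=0x2 ⇒ cx
  imm@[9:0]=0x39e ⇒ $926

cx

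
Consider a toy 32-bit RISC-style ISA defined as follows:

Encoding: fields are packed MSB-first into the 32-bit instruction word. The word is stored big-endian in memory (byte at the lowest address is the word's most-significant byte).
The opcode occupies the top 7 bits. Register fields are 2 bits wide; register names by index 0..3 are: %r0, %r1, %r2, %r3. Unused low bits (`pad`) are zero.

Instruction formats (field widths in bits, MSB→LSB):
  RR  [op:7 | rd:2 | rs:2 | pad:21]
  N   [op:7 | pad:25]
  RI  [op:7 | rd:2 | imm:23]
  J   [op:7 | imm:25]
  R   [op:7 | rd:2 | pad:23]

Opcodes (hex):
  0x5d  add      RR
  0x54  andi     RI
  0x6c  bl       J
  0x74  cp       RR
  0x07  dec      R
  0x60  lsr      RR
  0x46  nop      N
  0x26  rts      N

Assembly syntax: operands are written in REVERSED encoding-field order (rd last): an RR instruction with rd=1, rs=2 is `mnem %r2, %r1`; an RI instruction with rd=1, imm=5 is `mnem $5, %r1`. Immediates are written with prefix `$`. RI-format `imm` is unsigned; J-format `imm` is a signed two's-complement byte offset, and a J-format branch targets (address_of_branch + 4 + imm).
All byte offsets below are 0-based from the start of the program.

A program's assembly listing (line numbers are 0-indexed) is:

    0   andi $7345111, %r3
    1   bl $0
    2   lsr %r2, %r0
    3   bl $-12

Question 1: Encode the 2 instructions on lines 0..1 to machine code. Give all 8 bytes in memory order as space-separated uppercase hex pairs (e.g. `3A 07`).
line 0 (andi): pack op=0x54:7|rd=3:2|imm=7345111:23 = 0xa9f013d7; big→ a9 f0 13 d7
line 1 (bl): pack op=0x6c:7|imm=0:25 = 0xd8000000; big→ d8 00 00 00

A9 F0 13 D7 D8 00 00 00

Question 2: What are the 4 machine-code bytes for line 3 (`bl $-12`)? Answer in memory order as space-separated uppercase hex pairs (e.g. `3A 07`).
D9 FF FF F4

L3: bl op=0x6c:7|imm=-12:25 ⇒ 0xd9fffff4 ⇒ big d9 ff ff f4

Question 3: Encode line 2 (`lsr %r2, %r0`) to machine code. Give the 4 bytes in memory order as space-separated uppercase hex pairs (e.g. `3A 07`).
C0 40 00 00

line 2 (lsr): pack op=0x60:7|rd=0:2|rs=2:2|pad=0:21 = 0xc0400000; big→ c0 40 00 00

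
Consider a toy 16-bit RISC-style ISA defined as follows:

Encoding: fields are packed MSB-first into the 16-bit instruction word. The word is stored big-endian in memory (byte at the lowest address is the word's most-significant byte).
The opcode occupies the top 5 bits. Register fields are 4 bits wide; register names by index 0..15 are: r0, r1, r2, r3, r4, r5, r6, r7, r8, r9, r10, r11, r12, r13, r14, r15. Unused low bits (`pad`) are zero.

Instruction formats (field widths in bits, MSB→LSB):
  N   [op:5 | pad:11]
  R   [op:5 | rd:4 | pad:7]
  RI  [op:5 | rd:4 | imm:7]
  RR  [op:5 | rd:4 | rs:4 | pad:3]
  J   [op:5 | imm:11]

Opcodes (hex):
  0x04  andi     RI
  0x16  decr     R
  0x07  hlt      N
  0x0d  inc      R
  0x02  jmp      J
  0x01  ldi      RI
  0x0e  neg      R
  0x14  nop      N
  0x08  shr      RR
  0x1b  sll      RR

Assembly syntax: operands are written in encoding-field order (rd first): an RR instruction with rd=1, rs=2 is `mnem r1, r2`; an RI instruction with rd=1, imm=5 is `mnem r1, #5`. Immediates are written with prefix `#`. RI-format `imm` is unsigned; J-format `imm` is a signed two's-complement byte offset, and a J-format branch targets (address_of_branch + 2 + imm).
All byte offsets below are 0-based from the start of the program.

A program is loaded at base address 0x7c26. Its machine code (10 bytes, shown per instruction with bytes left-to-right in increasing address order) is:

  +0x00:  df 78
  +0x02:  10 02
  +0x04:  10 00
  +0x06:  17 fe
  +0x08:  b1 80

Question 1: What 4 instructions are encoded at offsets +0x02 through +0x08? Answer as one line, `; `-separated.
jmp #2; jmp #0; jmp #-2; decr r3

[02] 10 02 → 0x1002
  opcode bits[15:11]=0x2: jmp/J
  [10:0] imm=2 = #2
[04] 10 00 → 0x1000
  opcode bits[15:11]=0x2: jmp/J
  [10:0] imm=0 = #0
[06] 17 fe → 0x17fe
  opcode bits[15:11]=0x2: jmp/J
  [10:0] imm=2046 (s11→-2) = #-2
[08] b1 80 → 0xb180
  opcode bits[15:11]=0x16: decr/R
  [10:7] rd=3 = r3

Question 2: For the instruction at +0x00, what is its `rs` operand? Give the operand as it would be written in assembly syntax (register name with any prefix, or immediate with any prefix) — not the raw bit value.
[00] df 78 → 0xdf78
  opcode bits[15:11]=0x1b: sll/RR
  [10:7] rd=14 = r14
  [6:3] rs=15 = r15

r15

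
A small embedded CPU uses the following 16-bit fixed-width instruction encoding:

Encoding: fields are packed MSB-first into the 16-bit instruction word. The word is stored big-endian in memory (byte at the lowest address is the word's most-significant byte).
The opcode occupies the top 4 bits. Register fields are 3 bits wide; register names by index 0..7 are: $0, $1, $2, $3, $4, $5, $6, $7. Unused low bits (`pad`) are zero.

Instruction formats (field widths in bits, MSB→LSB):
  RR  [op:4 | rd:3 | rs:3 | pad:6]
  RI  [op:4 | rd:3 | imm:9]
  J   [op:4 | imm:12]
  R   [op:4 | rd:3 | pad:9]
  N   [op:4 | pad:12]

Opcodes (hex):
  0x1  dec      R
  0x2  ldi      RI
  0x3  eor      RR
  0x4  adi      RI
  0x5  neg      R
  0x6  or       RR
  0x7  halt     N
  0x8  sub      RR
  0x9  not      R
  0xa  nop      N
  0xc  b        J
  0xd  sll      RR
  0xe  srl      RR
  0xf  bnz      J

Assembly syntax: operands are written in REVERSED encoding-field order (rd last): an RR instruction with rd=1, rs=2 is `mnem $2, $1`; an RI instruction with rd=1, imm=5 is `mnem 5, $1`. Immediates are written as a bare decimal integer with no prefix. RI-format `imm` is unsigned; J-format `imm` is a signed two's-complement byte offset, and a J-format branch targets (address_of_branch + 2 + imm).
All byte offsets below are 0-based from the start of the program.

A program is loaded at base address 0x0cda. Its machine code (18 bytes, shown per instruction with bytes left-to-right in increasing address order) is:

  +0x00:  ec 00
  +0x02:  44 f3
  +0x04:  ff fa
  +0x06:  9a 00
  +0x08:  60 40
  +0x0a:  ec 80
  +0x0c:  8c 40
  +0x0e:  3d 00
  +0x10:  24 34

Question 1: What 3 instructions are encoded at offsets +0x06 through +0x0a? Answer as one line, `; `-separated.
@+06  big-endian(9a 00) = 0x9a00
  opcode bits[15:12]=0x9: not/R
  rd: (w>>9)&0x7=0x5 → $5
@+08  big-endian(60 40) = 0x6040
  opcode bits[15:12]=0x6: or/RR
  rd: (w>>9)&0x7=0x0 → $0
  rs: (w>>6)&0x7=0x1 → $1
@+0a  big-endian(ec 80) = 0xec80
  opcode bits[15:12]=0xe: srl/RR
  rd: (w>>9)&0x7=0x6 → $6
  rs: (w>>6)&0x7=0x2 → $2

not $5; or $1, $0; srl $2, $6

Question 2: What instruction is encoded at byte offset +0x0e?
eor $4, $6

+0x0e: 3d 00 ⇒ word 0x3d00 (big)
  top 4b → 0x3 → eor [RR]
  rd: (w>>9)&0x7=0x6 → $6
  rs: (w>>6)&0x7=0x4 → $4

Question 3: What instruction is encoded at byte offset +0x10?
[10] 24 34 → 0x2434
  op=0x2434>>12=0x2 ⇒ ldi (RI)
  rd: (w>>9)&0x7=0x2 → $2
  imm: (w>>0)&0x1ff=0x34 → 52

ldi 52, $2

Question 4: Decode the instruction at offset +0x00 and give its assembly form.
srl $0, $6

+0x00: ec 00 ⇒ word 0xec00 (big)
  op=0xec00>>12=0xe ⇒ srl (RR)
  rd@[11:9]=0x6 ⇒ $6
  rs@[8:6]=0x0 ⇒ $0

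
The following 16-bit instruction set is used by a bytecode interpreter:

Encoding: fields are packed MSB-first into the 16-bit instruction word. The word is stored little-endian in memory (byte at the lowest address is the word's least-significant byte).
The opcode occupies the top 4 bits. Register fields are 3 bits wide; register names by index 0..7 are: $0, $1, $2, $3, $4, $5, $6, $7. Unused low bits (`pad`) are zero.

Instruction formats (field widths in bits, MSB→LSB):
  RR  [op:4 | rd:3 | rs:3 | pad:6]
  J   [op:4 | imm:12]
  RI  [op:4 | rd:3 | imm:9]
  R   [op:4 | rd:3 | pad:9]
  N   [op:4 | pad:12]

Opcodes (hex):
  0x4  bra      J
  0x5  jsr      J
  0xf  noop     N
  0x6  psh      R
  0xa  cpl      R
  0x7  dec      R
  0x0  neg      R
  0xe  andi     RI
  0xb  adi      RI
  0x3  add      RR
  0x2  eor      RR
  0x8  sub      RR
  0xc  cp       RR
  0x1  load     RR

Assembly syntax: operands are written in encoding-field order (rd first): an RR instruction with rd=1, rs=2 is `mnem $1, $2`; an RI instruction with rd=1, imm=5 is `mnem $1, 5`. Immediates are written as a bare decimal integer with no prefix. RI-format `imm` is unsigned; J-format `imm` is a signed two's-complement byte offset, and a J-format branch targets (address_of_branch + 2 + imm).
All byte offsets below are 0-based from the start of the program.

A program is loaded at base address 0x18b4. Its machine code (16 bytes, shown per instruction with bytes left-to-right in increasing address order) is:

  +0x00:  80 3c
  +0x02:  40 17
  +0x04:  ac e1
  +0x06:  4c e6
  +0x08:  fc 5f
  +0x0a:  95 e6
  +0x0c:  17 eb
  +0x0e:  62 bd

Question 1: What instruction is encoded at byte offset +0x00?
add $6, $2

off 0x00: read 80 3c as little → 0x3c80
  opcode bits[15:12]=0x3: add/RR
  rd@[11:9]=0x6 ⇒ $6
  rs@[8:6]=0x2 ⇒ $2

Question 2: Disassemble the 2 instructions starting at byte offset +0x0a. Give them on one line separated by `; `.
off 0x0a: read 95 e6 as little → 0xe695
  op=0xe695>>12=0xe ⇒ andi (RI)
  [11:9] rd=3 = $3
  [8:0] imm=149 = 149
off 0x0c: read 17 eb as little → 0xeb17
  op=0xeb17>>12=0xe ⇒ andi (RI)
  [11:9] rd=5 = $5
  [8:0] imm=279 = 279

andi $3, 149; andi $5, 279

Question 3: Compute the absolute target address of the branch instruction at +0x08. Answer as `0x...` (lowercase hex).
0x18ba

off 0x08: read fc 5f as little → 0x5ffc
  op=0x5ffc>>12=0x5 ⇒ jsr (J)
  imm: (w>>0)&0xfff=0xffc (s12→-4) → -4
  target = base 0x18b4 + off 0x08 + 2 + imm -4 = 0x18ba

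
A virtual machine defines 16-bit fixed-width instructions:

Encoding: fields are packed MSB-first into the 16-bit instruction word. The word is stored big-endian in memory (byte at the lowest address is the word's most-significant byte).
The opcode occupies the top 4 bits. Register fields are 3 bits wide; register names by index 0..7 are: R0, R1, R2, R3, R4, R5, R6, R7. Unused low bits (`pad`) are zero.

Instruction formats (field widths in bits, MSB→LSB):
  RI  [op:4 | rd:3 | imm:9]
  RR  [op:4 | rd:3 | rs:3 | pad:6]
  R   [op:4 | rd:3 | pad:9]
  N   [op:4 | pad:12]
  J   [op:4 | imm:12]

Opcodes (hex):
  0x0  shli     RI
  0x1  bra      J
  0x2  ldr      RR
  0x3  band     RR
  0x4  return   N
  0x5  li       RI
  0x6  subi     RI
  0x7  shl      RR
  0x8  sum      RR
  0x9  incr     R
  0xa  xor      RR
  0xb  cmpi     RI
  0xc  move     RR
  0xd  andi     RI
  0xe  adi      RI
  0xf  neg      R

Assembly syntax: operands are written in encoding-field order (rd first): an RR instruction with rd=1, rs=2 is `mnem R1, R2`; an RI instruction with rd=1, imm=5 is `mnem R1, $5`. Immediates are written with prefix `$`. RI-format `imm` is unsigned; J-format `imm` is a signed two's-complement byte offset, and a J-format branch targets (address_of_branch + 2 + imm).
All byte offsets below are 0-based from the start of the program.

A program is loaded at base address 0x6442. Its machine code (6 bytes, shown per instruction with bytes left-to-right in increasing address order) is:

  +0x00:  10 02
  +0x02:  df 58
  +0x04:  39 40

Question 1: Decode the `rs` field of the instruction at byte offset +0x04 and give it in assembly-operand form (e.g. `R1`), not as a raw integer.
R5

off 0x04: read 39 40 as big → 0x3940
  top 4b → 0x3 → band [RR]
  [11:9] rd=4 = R4
  [8:6] rs=5 = R5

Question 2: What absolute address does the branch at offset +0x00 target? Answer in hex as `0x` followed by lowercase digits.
0x6446

[00] 10 02 → 0x1002
  top 4b → 0x1 → bra [J]
  imm@[11:0]=0x2 ⇒ $2
  target = base 0x6442 + off 0x00 + 2 + imm 2 = 0x6446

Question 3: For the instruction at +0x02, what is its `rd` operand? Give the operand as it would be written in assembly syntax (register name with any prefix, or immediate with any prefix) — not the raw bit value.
@+02  big-endian(df 58) = 0xdf58
  top 4b → 0xd → andi [RI]
  [11:9] rd=7 = R7
  [8:0] imm=344 = $344

R7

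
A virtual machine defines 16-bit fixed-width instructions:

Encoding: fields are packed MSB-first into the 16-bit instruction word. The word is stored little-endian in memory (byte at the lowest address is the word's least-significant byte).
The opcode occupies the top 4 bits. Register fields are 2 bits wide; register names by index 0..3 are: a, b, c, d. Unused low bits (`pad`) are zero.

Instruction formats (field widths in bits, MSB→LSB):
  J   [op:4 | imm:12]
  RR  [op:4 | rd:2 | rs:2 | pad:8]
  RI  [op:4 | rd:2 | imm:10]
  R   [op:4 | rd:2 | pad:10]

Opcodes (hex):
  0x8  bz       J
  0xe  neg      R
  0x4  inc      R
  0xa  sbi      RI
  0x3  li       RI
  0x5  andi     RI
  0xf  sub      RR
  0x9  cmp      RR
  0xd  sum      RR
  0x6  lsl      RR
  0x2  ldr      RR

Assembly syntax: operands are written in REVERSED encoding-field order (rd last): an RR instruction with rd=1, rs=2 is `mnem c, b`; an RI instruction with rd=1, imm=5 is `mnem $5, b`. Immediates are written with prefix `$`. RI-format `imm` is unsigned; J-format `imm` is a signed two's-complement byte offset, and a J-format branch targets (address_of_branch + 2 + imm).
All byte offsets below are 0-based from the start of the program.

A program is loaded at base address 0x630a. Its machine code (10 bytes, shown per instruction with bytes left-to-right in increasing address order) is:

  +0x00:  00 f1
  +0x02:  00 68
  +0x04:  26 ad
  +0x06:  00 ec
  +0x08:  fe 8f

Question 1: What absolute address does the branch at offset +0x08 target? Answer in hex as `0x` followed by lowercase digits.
0x6312

off 0x08: read fe 8f as little → 0x8ffe
  opcode bits[15:12]=0x8: bz/J
  imm@[11:0]=0xffe (s12→-2) ⇒ $-2
  target = base 0x630a + off 0x08 + 2 + imm -2 = 0x6312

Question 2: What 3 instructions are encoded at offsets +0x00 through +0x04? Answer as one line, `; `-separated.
off 0x00: read 00 f1 as little → 0xf100
  opcode bits[15:12]=0xf: sub/RR
  rd@[11:10]=0x0 ⇒ a
  rs@[9:8]=0x1 ⇒ b
off 0x02: read 00 68 as little → 0x6800
  opcode bits[15:12]=0x6: lsl/RR
  rd@[11:10]=0x2 ⇒ c
  rs@[9:8]=0x0 ⇒ a
off 0x04: read 26 ad as little → 0xad26
  opcode bits[15:12]=0xa: sbi/RI
  rd@[11:10]=0x3 ⇒ d
  imm@[9:0]=0x126 ⇒ $294

sub b, a; lsl a, c; sbi $294, d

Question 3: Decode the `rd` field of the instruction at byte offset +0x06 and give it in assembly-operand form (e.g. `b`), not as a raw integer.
d

@+06  little-endian(00 ec) = 0xec00
  opcode bits[15:12]=0xe: neg/R
  rd: (w>>10)&0x3=0x3 → d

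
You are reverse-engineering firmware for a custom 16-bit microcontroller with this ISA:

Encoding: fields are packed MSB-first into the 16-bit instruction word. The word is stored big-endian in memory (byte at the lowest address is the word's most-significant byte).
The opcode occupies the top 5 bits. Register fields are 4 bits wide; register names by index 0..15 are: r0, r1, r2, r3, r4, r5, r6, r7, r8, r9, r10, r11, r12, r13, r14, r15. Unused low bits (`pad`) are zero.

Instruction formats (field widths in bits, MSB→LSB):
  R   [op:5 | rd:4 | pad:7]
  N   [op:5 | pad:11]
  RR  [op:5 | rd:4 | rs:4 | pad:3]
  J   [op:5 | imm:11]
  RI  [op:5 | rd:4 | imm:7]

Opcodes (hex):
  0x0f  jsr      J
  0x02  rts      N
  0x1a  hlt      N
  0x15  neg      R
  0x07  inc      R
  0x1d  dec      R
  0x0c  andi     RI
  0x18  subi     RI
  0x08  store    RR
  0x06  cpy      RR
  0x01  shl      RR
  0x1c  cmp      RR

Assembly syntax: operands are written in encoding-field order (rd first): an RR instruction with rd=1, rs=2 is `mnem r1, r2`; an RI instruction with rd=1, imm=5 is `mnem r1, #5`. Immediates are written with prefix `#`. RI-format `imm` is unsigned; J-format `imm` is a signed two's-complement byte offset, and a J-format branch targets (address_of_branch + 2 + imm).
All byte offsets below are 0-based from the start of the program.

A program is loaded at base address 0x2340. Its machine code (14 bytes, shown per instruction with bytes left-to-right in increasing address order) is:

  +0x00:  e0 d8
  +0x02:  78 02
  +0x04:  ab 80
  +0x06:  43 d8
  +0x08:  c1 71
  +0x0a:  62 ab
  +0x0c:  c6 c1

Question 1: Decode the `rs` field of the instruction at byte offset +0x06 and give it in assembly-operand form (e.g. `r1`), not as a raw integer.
[06] 43 d8 → 0x43d8
  opcode bits[15:11]=0x8: store/RR
  rd@[10:7]=0x7 ⇒ r7
  rs@[6:3]=0xb ⇒ r11

r11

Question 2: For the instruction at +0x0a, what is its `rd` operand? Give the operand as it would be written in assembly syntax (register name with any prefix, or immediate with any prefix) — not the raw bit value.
off 0x0a: read 62 ab as big → 0x62ab
  opcode bits[15:11]=0xc: andi/RI
  rd: (w>>7)&0xf=0x5 → r5
  imm: (w>>0)&0x7f=0x2b → #43

r5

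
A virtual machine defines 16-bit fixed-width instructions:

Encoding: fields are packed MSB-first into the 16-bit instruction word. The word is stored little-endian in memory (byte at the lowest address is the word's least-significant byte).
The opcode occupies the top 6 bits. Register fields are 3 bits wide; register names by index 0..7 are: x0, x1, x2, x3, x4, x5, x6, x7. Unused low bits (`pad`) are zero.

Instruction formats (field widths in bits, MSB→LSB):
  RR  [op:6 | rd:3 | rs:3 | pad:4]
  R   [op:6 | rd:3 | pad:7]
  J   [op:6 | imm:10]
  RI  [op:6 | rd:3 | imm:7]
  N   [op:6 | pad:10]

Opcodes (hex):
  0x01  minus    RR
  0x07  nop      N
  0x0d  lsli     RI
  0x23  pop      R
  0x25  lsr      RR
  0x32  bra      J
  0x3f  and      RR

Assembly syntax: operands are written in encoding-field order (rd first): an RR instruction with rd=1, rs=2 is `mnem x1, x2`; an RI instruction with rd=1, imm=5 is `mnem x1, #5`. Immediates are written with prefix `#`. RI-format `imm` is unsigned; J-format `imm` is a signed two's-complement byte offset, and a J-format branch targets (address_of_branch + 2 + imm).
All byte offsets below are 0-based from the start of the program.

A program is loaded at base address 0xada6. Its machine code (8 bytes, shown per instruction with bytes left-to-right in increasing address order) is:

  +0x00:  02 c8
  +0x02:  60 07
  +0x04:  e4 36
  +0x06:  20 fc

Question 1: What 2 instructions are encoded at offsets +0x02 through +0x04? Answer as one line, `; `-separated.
[02] 60 07 → 0x0760
  op=0x0760>>10=0x1 ⇒ minus (RR)
  rd@[9:7]=0x6 ⇒ x6
  rs@[6:4]=0x6 ⇒ x6
[04] e4 36 → 0x36e4
  op=0x36e4>>10=0xd ⇒ lsli (RI)
  rd@[9:7]=0x5 ⇒ x5
  imm@[6:0]=0x64 ⇒ #100

minus x6, x6; lsli x5, #100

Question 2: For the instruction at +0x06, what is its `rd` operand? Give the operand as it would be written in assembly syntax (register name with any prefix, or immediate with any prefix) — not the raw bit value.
+0x06: 20 fc ⇒ word 0xfc20 (little)
  opcode bits[15:10]=0x3f: and/RR
  rd: (w>>7)&0x7=0x0 → x0
  rs: (w>>4)&0x7=0x2 → x2

x0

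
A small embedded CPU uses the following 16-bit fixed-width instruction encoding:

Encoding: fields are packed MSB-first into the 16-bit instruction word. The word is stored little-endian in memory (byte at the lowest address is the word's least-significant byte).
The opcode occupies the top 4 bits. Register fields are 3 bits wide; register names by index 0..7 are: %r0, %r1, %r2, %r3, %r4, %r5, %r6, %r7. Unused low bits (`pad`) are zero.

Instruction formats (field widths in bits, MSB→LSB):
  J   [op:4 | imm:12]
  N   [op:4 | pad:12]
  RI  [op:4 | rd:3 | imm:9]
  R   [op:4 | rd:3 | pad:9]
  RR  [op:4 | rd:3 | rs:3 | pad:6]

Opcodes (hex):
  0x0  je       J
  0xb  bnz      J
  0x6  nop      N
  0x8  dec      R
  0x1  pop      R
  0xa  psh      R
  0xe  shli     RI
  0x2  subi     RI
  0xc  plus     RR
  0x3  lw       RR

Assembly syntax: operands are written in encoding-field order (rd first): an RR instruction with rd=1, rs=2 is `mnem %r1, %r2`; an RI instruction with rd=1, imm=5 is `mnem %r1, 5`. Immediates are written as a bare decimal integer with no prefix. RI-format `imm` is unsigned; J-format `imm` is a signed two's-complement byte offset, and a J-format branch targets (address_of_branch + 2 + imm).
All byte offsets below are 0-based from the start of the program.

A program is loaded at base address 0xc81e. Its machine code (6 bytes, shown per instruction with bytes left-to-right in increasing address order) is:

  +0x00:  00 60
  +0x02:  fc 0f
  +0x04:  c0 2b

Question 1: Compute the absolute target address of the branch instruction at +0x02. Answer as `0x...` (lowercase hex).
off 0x02: read fc 0f as little → 0x0ffc
  op=0x0ffc>>12=0x0 ⇒ je (J)
  imm: (w>>0)&0xfff=0xffc (s12→-4) → -4
  target = base 0xc81e + off 0x02 + 2 + imm -4 = 0xc81e

0xc81e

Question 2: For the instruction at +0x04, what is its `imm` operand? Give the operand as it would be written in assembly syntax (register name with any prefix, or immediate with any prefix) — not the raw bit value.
[04] c0 2b → 0x2bc0
  op=0x2bc0>>12=0x2 ⇒ subi (RI)
  rd: (w>>9)&0x7=0x5 → %r5
  imm: (w>>0)&0x1ff=0x1c0 → 448

448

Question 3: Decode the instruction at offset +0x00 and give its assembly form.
nop

+0x00: 00 60 ⇒ word 0x6000 (little)
  op=0x6000>>12=0x6 ⇒ nop (N)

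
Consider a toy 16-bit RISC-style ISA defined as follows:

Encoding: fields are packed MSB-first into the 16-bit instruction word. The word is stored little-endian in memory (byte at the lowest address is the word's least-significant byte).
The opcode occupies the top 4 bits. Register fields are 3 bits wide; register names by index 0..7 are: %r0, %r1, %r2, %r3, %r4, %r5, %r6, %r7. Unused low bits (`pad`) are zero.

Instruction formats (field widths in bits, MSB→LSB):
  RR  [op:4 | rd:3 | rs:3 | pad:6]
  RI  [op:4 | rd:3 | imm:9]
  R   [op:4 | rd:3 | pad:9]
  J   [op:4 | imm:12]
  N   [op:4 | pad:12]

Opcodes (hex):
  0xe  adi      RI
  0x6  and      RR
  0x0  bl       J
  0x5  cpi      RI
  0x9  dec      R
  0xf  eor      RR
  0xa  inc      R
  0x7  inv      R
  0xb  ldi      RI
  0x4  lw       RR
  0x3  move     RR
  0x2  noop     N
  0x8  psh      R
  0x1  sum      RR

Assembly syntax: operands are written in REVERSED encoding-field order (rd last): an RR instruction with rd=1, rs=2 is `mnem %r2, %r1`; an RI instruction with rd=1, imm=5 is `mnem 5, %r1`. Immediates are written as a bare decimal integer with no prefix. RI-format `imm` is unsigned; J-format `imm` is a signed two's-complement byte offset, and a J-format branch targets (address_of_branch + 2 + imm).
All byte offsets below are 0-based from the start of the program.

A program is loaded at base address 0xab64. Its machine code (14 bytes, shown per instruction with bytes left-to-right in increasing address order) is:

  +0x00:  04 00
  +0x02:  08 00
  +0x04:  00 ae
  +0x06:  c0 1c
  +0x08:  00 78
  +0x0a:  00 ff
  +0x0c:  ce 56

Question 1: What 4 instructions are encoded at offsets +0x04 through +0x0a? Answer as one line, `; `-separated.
[04] 00 ae → 0xae00
  opcode bits[15:12]=0xa: inc/R
  rd@[11:9]=0x7 ⇒ %r7
[06] c0 1c → 0x1cc0
  opcode bits[15:12]=0x1: sum/RR
  rd@[11:9]=0x6 ⇒ %r6
  rs@[8:6]=0x3 ⇒ %r3
[08] 00 78 → 0x7800
  opcode bits[15:12]=0x7: inv/R
  rd@[11:9]=0x4 ⇒ %r4
[0a] 00 ff → 0xff00
  opcode bits[15:12]=0xf: eor/RR
  rd@[11:9]=0x7 ⇒ %r7
  rs@[8:6]=0x4 ⇒ %r4

inc %r7; sum %r3, %r6; inv %r4; eor %r4, %r7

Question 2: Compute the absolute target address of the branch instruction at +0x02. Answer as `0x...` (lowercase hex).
off 0x02: read 08 00 as little → 0x0008
  op=0x0008>>12=0x0 ⇒ bl (J)
  imm@[11:0]=0x8 ⇒ 8
  target = base 0xab64 + off 0x02 + 2 + imm 8 = 0xab70

0xab70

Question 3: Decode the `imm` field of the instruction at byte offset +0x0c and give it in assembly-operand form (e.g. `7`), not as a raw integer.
206

@+0c  little-endian(ce 56) = 0x56ce
  top 4b → 0x5 → cpi [RI]
  rd@[11:9]=0x3 ⇒ %r3
  imm@[8:0]=0xce ⇒ 206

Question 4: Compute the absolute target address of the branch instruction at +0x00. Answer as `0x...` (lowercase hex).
[00] 04 00 → 0x0004
  top 4b → 0x0 → bl [J]
  [11:0] imm=4 = 4
  target = base 0xab64 + off 0x00 + 2 + imm 4 = 0xab6a

0xab6a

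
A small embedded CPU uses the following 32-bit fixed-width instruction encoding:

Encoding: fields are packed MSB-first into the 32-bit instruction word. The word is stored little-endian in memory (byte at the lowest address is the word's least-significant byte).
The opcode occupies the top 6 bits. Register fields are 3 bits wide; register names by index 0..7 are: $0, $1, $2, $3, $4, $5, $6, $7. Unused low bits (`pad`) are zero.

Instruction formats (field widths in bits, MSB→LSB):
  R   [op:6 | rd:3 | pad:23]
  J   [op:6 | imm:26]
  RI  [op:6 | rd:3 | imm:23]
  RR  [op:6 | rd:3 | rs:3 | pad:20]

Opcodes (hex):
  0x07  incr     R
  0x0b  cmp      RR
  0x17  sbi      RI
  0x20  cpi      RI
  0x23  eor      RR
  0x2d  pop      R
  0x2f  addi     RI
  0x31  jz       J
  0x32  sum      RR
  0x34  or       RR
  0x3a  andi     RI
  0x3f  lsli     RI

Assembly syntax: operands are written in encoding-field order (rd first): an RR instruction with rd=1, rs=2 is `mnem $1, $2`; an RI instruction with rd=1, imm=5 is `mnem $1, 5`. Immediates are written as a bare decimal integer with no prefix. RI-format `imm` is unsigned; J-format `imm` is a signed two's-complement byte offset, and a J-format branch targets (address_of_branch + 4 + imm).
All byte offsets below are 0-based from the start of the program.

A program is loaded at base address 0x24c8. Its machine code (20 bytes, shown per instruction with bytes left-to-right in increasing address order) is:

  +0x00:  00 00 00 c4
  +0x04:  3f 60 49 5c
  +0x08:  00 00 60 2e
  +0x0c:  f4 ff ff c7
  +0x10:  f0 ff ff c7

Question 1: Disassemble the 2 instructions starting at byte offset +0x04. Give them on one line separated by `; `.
[04] 3f 60 49 5c → 0x5c49603f
  op=0x5c49603f>>26=0x17 ⇒ sbi (RI)
  rd: (w>>23)&0x7=0x0 → $0
  imm: (w>>0)&0x7fffff=0x49603f → 4808767
[08] 00 00 60 2e → 0x2e600000
  op=0x2e600000>>26=0xb ⇒ cmp (RR)
  rd: (w>>23)&0x7=0x4 → $4
  rs: (w>>20)&0x7=0x6 → $6

sbi $0, 4808767; cmp $4, $6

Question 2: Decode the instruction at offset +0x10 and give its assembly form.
@+10  little-endian(f0 ff ff c7) = 0xc7fffff0
  top 6b → 0x31 → jz [J]
  imm: (w>>0)&0x3ffffff=0x3fffff0 (s26→-16) → -16

jz -16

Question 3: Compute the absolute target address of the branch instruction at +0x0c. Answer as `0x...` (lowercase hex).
0x24cc

[0c] f4 ff ff c7 → 0xc7fffff4
  op=0xc7fffff4>>26=0x31 ⇒ jz (J)
  imm: (w>>0)&0x3ffffff=0x3fffff4 (s26→-12) → -12
  target = base 0x24c8 + off 0x0c + 4 + imm -12 = 0x24cc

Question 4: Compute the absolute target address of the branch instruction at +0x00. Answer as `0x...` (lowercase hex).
[00] 00 00 00 c4 → 0xc4000000
  opcode bits[31:26]=0x31: jz/J
  [25:0] imm=0 = 0
  target = base 0x24c8 + off 0x00 + 4 + imm 0 = 0x24cc

0x24cc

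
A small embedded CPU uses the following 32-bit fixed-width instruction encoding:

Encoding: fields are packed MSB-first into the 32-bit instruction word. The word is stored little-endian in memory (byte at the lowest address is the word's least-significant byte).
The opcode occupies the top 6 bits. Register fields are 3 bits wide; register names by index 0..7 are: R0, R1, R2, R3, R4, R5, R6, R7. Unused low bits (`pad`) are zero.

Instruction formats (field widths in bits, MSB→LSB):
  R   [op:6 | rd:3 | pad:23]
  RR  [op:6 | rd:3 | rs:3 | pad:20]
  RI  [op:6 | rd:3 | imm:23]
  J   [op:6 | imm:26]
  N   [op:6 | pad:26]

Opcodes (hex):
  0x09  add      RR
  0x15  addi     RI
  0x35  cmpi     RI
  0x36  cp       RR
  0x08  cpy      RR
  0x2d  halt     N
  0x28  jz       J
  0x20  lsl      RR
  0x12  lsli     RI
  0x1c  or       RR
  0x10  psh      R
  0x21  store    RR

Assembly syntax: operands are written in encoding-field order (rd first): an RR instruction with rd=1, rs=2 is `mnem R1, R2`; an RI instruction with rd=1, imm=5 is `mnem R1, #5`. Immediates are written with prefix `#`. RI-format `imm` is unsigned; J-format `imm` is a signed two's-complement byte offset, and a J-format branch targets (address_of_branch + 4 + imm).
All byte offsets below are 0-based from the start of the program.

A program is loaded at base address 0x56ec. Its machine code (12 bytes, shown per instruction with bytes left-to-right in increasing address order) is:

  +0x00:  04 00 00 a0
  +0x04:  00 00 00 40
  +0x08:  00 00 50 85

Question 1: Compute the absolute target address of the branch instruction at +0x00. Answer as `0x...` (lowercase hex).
[00] 04 00 00 a0 → 0xa0000004
  top 6b → 0x28 → jz [J]
  imm: (w>>0)&0x3ffffff=0x4 → #4
  target = base 0x56ec + off 0x00 + 4 + imm 4 = 0x56f4

0x56f4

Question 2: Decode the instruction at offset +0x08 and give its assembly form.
store R2, R5

@+08  little-endian(00 00 50 85) = 0x85500000
  top 6b → 0x21 → store [RR]
  [25:23] rd=2 = R2
  [22:20] rs=5 = R5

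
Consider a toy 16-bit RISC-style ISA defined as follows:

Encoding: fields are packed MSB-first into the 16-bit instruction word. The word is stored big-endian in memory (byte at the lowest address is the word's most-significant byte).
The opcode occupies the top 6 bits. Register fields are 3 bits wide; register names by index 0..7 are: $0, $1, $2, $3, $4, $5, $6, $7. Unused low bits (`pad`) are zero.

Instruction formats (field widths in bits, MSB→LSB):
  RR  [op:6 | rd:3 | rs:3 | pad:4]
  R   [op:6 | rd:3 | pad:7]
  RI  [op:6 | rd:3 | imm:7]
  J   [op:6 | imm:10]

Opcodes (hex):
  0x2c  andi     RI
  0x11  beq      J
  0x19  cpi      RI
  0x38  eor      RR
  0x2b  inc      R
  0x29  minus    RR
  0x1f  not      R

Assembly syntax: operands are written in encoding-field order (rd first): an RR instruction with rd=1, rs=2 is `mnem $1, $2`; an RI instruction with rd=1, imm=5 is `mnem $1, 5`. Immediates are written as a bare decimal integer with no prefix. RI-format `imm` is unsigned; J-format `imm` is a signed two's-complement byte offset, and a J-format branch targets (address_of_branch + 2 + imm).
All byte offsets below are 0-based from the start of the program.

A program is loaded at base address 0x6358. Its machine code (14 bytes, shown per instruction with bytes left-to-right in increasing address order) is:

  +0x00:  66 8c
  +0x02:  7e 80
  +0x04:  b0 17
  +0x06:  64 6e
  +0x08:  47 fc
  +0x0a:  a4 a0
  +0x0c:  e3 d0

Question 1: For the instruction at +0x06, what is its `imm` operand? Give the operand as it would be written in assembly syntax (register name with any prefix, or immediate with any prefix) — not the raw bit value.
110

off 0x06: read 64 6e as big → 0x646e
  top 6b → 0x19 → cpi [RI]
  rd: (w>>7)&0x7=0x0 → $0
  imm: (w>>0)&0x7f=0x6e → 110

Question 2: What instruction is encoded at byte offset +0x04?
@+04  big-endian(b0 17) = 0xb017
  opcode bits[15:10]=0x2c: andi/RI
  [9:7] rd=0 = $0
  [6:0] imm=23 = 23

andi $0, 23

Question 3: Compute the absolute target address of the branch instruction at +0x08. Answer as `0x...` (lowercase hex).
0x635e

off 0x08: read 47 fc as big → 0x47fc
  op=0x47fc>>10=0x11 ⇒ beq (J)
  [9:0] imm=1020 (s10→-4) = -4
  target = base 0x6358 + off 0x08 + 2 + imm -4 = 0x635e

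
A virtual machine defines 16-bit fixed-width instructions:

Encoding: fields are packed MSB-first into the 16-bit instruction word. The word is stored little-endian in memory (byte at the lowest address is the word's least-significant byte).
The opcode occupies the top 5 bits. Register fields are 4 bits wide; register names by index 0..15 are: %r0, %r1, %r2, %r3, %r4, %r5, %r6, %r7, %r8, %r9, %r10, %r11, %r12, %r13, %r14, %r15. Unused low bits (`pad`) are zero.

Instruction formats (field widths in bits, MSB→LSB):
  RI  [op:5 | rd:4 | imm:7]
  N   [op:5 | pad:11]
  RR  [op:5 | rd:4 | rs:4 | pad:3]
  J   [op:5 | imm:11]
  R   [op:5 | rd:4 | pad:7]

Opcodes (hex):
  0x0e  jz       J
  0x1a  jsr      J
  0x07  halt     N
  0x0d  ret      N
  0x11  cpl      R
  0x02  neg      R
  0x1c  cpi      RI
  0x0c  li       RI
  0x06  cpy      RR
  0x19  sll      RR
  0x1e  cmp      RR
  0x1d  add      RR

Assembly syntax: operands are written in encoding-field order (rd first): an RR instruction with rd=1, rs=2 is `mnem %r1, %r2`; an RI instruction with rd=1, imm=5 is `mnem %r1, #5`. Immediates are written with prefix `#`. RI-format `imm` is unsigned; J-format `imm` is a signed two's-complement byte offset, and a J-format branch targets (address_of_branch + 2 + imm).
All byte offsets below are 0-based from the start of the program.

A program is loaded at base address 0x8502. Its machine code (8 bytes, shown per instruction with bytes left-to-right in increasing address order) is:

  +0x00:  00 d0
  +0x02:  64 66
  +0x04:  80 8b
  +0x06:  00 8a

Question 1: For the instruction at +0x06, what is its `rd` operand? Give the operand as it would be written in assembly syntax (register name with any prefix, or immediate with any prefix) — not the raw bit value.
@+06  little-endian(00 8a) = 0x8a00
  op=0x8a00>>11=0x11 ⇒ cpl (R)
  rd: (w>>7)&0xf=0x4 → %r4

%r4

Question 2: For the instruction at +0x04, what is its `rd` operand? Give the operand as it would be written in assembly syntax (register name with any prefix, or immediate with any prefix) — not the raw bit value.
+0x04: 80 8b ⇒ word 0x8b80 (little)
  op=0x8b80>>11=0x11 ⇒ cpl (R)
  rd@[10:7]=0x7 ⇒ %r7

%r7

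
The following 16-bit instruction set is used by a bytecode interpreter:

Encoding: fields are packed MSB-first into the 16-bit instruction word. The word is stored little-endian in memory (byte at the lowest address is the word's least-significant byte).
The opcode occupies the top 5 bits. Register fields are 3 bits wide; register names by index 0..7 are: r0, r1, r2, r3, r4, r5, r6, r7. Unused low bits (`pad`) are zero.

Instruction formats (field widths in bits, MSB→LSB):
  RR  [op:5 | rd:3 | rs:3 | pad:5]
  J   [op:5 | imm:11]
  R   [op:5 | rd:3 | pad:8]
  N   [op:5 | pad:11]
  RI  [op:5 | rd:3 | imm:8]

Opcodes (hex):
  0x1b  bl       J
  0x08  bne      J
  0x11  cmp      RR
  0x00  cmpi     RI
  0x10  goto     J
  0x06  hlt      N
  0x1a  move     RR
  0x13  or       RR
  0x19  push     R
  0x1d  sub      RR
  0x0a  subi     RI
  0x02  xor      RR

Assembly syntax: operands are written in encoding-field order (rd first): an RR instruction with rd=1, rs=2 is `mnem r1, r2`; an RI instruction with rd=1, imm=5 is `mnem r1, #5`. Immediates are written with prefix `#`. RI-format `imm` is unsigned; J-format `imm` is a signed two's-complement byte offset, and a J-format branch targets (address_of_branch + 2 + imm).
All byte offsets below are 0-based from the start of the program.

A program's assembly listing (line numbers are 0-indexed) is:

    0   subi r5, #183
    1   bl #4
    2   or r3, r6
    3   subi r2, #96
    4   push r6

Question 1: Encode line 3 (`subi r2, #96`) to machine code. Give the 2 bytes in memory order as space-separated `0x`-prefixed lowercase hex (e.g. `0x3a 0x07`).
0x60 0x52

3. subi fields op=0xa:5|rd=2:3|imm=96:8 → word 5260h → 60 52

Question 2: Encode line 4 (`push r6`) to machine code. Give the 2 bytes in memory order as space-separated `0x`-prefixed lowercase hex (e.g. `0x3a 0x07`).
0x00 0xce

4. push fields op=0x19:5|rd=6:3|pad=0:8 → word ce00h → 00 ce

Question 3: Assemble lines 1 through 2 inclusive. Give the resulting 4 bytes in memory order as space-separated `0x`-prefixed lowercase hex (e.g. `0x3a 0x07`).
1. bl fields op=0x1b:5|imm=4:11 → word d804h → 04 d8
2. or fields op=0x13:5|rd=3:3|rs=6:3|pad=0:5 → word 9bc0h → c0 9b

0x04 0xd8 0xc0 0x9b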